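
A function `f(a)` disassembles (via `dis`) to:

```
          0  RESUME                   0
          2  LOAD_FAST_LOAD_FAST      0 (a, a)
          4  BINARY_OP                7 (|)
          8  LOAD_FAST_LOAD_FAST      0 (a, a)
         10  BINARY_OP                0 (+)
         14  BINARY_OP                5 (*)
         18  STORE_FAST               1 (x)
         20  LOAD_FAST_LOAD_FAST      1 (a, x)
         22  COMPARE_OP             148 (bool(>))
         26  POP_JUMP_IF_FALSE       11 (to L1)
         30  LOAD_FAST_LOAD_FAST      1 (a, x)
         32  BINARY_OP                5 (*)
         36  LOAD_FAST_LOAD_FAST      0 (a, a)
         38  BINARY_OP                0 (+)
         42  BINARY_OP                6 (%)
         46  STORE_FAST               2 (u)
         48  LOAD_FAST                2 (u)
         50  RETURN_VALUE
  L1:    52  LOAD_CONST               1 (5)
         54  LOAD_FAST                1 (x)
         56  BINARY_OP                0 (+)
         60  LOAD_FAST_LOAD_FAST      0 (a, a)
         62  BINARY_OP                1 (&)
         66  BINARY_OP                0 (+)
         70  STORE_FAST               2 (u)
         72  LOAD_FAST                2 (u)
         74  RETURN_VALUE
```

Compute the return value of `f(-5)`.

50

LOAD_FAST_LOAD_FAST a,a → push -5,-5. Stack: [-5, -5]
BINARY_OP | → -5 | -5 = -5. Stack: [-5]
LOAD_FAST_LOAD_FAST a,a → push -5,-5. Stack: [-5, -5, -5]
BINARY_OP + → -5 + -5 = -10. Stack: [-5, -10]
BINARY_OP * → -5 * -10 = 50. Stack: [50]
STORE_FAST x → x=50. Stack: []
LOAD_FAST_LOAD_FAST a,x → push -5,50. Stack: [-5, 50]
COMPARE_OP bool(>) → -5 vs 50 = False. Stack: [False]
POP_JUMP_IF_FALSE → pop False; jump. Stack: []
LOAD_CONST → push 5. Stack: [5]
LOAD_FAST x → push 50. Stack: [5, 50]
BINARY_OP + → 5 + 50 = 55. Stack: [55]
LOAD_FAST_LOAD_FAST a,a → push -5,-5. Stack: [55, -5, -5]
BINARY_OP & → -5 & -5 = -5. Stack: [55, -5]
BINARY_OP + → 55 + -5 = 50. Stack: [50]
STORE_FAST u → u=50. Stack: []
LOAD_FAST u → push 50. Stack: [50]
RETURN_VALUE → return 50.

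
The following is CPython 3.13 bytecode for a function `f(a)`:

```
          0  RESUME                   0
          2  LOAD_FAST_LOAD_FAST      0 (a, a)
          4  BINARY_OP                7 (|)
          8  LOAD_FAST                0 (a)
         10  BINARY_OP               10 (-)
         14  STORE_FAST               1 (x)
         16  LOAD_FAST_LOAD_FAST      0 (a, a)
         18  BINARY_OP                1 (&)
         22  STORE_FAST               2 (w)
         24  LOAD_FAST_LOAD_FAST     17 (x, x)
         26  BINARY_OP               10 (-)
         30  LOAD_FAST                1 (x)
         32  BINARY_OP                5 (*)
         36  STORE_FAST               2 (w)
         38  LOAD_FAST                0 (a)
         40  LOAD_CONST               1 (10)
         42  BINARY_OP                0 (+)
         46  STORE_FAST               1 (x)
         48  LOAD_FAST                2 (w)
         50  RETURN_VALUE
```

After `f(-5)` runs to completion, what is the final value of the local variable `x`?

5

LOAD_FAST_LOAD_FAST a,a → push -5,-5. Stack: [-5, -5]
BINARY_OP | → -5 | -5 = -5. Stack: [-5]
LOAD_FAST a → push -5. Stack: [-5, -5]
BINARY_OP - → -5 - -5 = 0. Stack: [0]
STORE_FAST x → x=0. Stack: []
LOAD_FAST_LOAD_FAST a,a → push -5,-5. Stack: [-5, -5]
BINARY_OP & → -5 & -5 = -5. Stack: [-5]
STORE_FAST w → w=-5. Stack: []
LOAD_FAST_LOAD_FAST x,x → push 0,0. Stack: [0, 0]
BINARY_OP - → 0 - 0 = 0. Stack: [0]
LOAD_FAST x → push 0. Stack: [0, 0]
BINARY_OP * → 0 * 0 = 0. Stack: [0]
STORE_FAST w → w=0. Stack: []
LOAD_FAST a → push -5. Stack: [-5]
LOAD_CONST → push 10. Stack: [-5, 10]
BINARY_OP + → -5 + 10 = 5. Stack: [5]
STORE_FAST x → x=5. Stack: []
LOAD_FAST w → push 0. Stack: [0]
RETURN_VALUE → return 0.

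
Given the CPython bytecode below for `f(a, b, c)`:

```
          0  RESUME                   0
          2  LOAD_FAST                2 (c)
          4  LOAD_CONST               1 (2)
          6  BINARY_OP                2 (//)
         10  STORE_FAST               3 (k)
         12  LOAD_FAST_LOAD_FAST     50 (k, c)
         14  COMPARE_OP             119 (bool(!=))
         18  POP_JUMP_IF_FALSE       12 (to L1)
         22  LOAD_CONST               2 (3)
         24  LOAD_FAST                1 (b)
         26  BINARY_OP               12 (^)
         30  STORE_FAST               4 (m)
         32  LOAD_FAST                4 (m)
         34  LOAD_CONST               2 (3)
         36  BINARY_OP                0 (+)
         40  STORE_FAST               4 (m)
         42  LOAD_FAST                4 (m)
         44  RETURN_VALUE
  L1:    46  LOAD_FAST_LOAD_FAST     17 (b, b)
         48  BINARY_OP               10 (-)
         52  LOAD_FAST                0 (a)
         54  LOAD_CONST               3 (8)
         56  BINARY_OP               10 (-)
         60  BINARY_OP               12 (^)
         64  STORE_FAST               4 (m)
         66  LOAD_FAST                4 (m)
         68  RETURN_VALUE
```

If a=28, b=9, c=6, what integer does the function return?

LOAD_FAST c → push 6. Stack: [6]
LOAD_CONST → push 2. Stack: [6, 2]
BINARY_OP // → 6 // 2 = 3. Stack: [3]
STORE_FAST k → k=3. Stack: []
LOAD_FAST_LOAD_FAST k,c → push 3,6. Stack: [3, 6]
COMPARE_OP bool(!=) → 3 vs 6 = True. Stack: [True]
POP_JUMP_IF_FALSE → pop True; no jump. Stack: []
LOAD_CONST → push 3. Stack: [3]
LOAD_FAST b → push 9. Stack: [3, 9]
BINARY_OP ^ → 3 ^ 9 = 10. Stack: [10]
STORE_FAST m → m=10. Stack: []
LOAD_FAST m → push 10. Stack: [10]
LOAD_CONST → push 3. Stack: [10, 3]
BINARY_OP + → 10 + 3 = 13. Stack: [13]
STORE_FAST m → m=13. Stack: []
LOAD_FAST m → push 13. Stack: [13]
RETURN_VALUE → return 13.

13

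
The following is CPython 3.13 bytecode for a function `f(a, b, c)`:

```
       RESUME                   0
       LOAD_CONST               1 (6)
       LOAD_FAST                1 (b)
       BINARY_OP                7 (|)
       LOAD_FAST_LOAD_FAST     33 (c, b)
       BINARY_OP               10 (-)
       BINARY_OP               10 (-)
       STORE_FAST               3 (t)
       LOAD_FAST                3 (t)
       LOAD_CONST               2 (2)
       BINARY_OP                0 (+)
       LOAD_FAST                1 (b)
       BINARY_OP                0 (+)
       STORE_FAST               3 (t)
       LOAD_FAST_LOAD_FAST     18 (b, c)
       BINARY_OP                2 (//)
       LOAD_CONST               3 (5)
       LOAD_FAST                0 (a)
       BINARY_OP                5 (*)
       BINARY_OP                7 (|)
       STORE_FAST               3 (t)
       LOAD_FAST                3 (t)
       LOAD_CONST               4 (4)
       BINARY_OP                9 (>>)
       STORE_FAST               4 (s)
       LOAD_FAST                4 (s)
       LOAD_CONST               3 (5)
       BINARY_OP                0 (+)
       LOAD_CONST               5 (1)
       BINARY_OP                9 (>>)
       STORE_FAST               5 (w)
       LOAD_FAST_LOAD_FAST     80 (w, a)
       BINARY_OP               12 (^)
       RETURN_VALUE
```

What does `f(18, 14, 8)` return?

23

LOAD_CONST → push 6. Stack: [6]
LOAD_FAST b → push 14. Stack: [6, 14]
BINARY_OP | → 6 | 14 = 14. Stack: [14]
LOAD_FAST_LOAD_FAST c,b → push 8,14. Stack: [14, 8, 14]
BINARY_OP - → 8 - 14 = -6. Stack: [14, -6]
BINARY_OP - → 14 - -6 = 20. Stack: [20]
STORE_FAST t → t=20. Stack: []
LOAD_FAST t → push 20. Stack: [20]
LOAD_CONST → push 2. Stack: [20, 2]
BINARY_OP + → 20 + 2 = 22. Stack: [22]
LOAD_FAST b → push 14. Stack: [22, 14]
BINARY_OP + → 22 + 14 = 36. Stack: [36]
STORE_FAST t → t=36. Stack: []
LOAD_FAST_LOAD_FAST b,c → push 14,8. Stack: [14, 8]
BINARY_OP // → 14 // 8 = 1. Stack: [1]
LOAD_CONST → push 5. Stack: [1, 5]
LOAD_FAST a → push 18. Stack: [1, 5, 18]
BINARY_OP * → 5 * 18 = 90. Stack: [1, 90]
BINARY_OP | → 1 | 90 = 91. Stack: [91]
STORE_FAST t → t=91. Stack: []
LOAD_FAST t → push 91. Stack: [91]
LOAD_CONST → push 4. Stack: [91, 4]
BINARY_OP >> → 91 >> 4 = 5. Stack: [5]
STORE_FAST s → s=5. Stack: []
LOAD_FAST s → push 5. Stack: [5]
LOAD_CONST → push 5. Stack: [5, 5]
BINARY_OP + → 5 + 5 = 10. Stack: [10]
LOAD_CONST → push 1. Stack: [10, 1]
BINARY_OP >> → 10 >> 1 = 5. Stack: [5]
STORE_FAST w → w=5. Stack: []
LOAD_FAST_LOAD_FAST w,a → push 5,18. Stack: [5, 18]
BINARY_OP ^ → 5 ^ 18 = 23. Stack: [23]
RETURN_VALUE → return 23.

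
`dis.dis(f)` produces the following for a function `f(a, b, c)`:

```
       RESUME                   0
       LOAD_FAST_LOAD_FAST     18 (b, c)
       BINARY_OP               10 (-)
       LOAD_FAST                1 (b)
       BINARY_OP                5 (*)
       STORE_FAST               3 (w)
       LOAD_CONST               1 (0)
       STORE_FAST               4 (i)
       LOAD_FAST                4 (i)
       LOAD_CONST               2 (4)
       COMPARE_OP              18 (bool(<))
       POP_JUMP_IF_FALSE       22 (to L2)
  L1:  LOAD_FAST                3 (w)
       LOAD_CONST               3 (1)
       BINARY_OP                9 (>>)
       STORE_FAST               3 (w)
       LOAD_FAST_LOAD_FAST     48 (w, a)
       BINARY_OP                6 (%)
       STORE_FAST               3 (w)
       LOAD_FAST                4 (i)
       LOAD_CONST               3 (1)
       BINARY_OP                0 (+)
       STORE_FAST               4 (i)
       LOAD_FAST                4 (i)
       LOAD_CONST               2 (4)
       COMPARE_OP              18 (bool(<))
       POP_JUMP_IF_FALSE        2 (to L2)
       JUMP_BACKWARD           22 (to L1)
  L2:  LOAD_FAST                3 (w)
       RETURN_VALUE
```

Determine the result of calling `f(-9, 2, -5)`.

-1

LOAD_FAST_LOAD_FAST b,c → push 2,-5
BINARY_OP - → 2 - -5 = 7
LOAD_FAST b → push 2
BINARY_OP * → 7 * 2 = 14
STORE_FAST w → w=14
LOAD_CONST → push 0
STORE_FAST i → i=0
LOAD_FAST i → push 0
LOAD_CONST → push 4
COMPARE_OP bool(<) → 0 vs 4 = True
POP_JUMP_IF_FALSE → pop True; no jump
LOAD_FAST w → push 14
LOAD_CONST → push 1
BINARY_OP >> → 14 >> 1 = 7
STORE_FAST w → w=7
LOAD_FAST_LOAD_FAST w,a → push 7,-9
BINARY_OP % → 7 % -9 = -2
STORE_FAST w → w=-2
LOAD_FAST i → push 0
LOAD_CONST → push 1
BINARY_OP + → 0 + 1 = 1
STORE_FAST i → i=1
LOAD_FAST i → push 1
LOAD_CONST → push 4
COMPARE_OP bool(<) → 1 vs 4 = True
POP_JUMP_IF_FALSE → pop True; no jump
LOAD_FAST w → push -2
LOAD_CONST → push 1
BINARY_OP >> → -2 >> 1 = -1
STORE_FAST w → w=-1
LOAD_FAST_LOAD_FAST w,a → push -1,-9
BINARY_OP % → -1 % -9 = -1
STORE_FAST w → w=-1
LOAD_FAST i → push 1
LOAD_CONST → push 1
BINARY_OP + → 1 + 1 = 2
STORE_FAST i → i=2
LOAD_FAST i → push 2
LOAD_CONST → push 4
COMPARE_OP bool(<) → 2 vs 4 = True
POP_JUMP_IF_FALSE → pop True; no jump
LOAD_FAST w → push -1
LOAD_CONST → push 1
BINARY_OP >> → -1 >> 1 = -1
STORE_FAST w → w=-1
LOAD_FAST_LOAD_FAST w,a → push -1,-9
BINARY_OP % → -1 % -9 = -1
STORE_FAST w → w=-1
LOAD_FAST i → push 2
LOAD_CONST → push 1
BINARY_OP + → 2 + 1 = 3
STORE_FAST i → i=3
LOAD_FAST i → push 3
LOAD_CONST → push 4
COMPARE_OP bool(<) → 3 vs 4 = True
POP_JUMP_IF_FALSE → pop True; no jump
LOAD_FAST w → push -1
LOAD_CONST → push 1
BINARY_OP >> → -1 >> 1 = -1
STORE_FAST w → w=-1
LOAD_FAST_LOAD_FAST w,a → push -1,-9
BINARY_OP % → -1 % -9 = -1
STORE_FAST w → w=-1
LOAD_FAST i → push 3
LOAD_CONST → push 1
BINARY_OP + → 3 + 1 = 4
STORE_FAST i → i=4
LOAD_FAST i → push 4
LOAD_CONST → push 4
COMPARE_OP bool(<) → 4 vs 4 = False
POP_JUMP_IF_FALSE → pop False; jump
LOAD_FAST w → push -1
RETURN_VALUE → return -1.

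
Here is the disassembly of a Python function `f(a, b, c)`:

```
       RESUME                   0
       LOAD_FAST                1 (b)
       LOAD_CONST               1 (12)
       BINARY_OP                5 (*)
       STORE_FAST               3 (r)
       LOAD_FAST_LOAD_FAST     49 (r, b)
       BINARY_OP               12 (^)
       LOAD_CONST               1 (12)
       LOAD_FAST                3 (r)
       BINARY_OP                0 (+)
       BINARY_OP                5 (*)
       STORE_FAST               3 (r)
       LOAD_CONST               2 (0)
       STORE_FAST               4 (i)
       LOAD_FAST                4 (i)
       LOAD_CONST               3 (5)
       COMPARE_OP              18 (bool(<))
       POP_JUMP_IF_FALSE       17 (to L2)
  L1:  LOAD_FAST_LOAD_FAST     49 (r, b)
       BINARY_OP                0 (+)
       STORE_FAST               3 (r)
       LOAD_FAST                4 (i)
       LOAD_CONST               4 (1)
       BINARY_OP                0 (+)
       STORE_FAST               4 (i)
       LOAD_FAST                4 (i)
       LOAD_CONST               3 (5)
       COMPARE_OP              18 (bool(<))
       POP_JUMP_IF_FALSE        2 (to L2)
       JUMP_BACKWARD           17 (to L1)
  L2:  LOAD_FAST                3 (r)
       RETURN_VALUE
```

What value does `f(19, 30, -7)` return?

139278

LOAD_FAST b → push 30
LOAD_CONST → push 12
BINARY_OP * → 30 * 12 = 360
STORE_FAST r → r=360
LOAD_FAST_LOAD_FAST r,b → push 360,30
BINARY_OP ^ → 360 ^ 30 = 374
LOAD_CONST → push 12
LOAD_FAST r → push 360
BINARY_OP + → 12 + 360 = 372
BINARY_OP * → 374 * 372 = 139128
STORE_FAST r → r=139128
LOAD_CONST → push 0
STORE_FAST i → i=0
LOAD_FAST i → push 0
LOAD_CONST → push 5
COMPARE_OP bool(<) → 0 vs 5 = True
POP_JUMP_IF_FALSE → pop True; no jump
LOAD_FAST_LOAD_FAST r,b → push 139128,30
BINARY_OP + → 139128 + 30 = 139158
STORE_FAST r → r=139158
LOAD_FAST i → push 0
LOAD_CONST → push 1
BINARY_OP + → 0 + 1 = 1
STORE_FAST i → i=1
LOAD_FAST i → push 1
LOAD_CONST → push 5
COMPARE_OP bool(<) → 1 vs 5 = True
POP_JUMP_IF_FALSE → pop True; no jump
LOAD_FAST_LOAD_FAST r,b → push 139158,30
BINARY_OP + → 139158 + 30 = 139188
STORE_FAST r → r=139188
LOAD_FAST i → push 1
LOAD_CONST → push 1
BINARY_OP + → 1 + 1 = 2
STORE_FAST i → i=2
LOAD_FAST i → push 2
LOAD_CONST → push 5
COMPARE_OP bool(<) → 2 vs 5 = True
POP_JUMP_IF_FALSE → pop True; no jump
LOAD_FAST_LOAD_FAST r,b → push 139188,30
BINARY_OP + → 139188 + 30 = 139218
STORE_FAST r → r=139218
LOAD_FAST i → push 2
LOAD_CONST → push 1
BINARY_OP + → 2 + 1 = 3
STORE_FAST i → i=3
LOAD_FAST i → push 3
LOAD_CONST → push 5
COMPARE_OP bool(<) → 3 vs 5 = True
POP_JUMP_IF_FALSE → pop True; no jump
LOAD_FAST_LOAD_FAST r,b → push 139218,30
BINARY_OP + → 139218 + 30 = 139248
STORE_FAST r → r=139248
LOAD_FAST i → push 3
LOAD_CONST → push 1
BINARY_OP + → 3 + 1 = 4
STORE_FAST i → i=4
LOAD_FAST i → push 4
LOAD_CONST → push 5
COMPARE_OP bool(<) → 4 vs 5 = True
POP_JUMP_IF_FALSE → pop True; no jump
LOAD_FAST_LOAD_FAST r,b → push 139248,30
BINARY_OP + → 139248 + 30 = 139278
STORE_FAST r → r=139278
LOAD_FAST i → push 4
LOAD_CONST → push 1
BINARY_OP + → 4 + 1 = 5
STORE_FAST i → i=5
LOAD_FAST i → push 5
LOAD_CONST → push 5
COMPARE_OP bool(<) → 5 vs 5 = False
POP_JUMP_IF_FALSE → pop False; jump
LOAD_FAST r → push 139278
RETURN_VALUE → return 139278.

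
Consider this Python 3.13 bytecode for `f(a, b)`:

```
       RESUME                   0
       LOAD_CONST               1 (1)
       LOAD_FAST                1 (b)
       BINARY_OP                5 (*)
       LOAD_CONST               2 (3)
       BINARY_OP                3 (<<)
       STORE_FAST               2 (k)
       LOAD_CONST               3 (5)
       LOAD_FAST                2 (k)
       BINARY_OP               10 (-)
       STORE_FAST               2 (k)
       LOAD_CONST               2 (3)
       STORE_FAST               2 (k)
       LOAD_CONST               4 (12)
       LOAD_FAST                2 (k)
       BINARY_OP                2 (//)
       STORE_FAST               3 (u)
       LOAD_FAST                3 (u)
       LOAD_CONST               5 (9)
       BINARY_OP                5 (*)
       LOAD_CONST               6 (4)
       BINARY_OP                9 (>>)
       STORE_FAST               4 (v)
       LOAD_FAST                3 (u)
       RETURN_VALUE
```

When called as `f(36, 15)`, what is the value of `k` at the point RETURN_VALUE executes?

3

LOAD_CONST → push 1. Stack: [1]
LOAD_FAST b → push 15. Stack: [1, 15]
BINARY_OP * → 1 * 15 = 15. Stack: [15]
LOAD_CONST → push 3. Stack: [15, 3]
BINARY_OP << → 15 << 3 = 120. Stack: [120]
STORE_FAST k → k=120. Stack: []
LOAD_CONST → push 5. Stack: [5]
LOAD_FAST k → push 120. Stack: [5, 120]
BINARY_OP - → 5 - 120 = -115. Stack: [-115]
STORE_FAST k → k=-115. Stack: []
LOAD_CONST → push 3. Stack: [3]
STORE_FAST k → k=3. Stack: []
LOAD_CONST → push 12. Stack: [12]
LOAD_FAST k → push 3. Stack: [12, 3]
BINARY_OP // → 12 // 3 = 4. Stack: [4]
STORE_FAST u → u=4. Stack: []
LOAD_FAST u → push 4. Stack: [4]
LOAD_CONST → push 9. Stack: [4, 9]
BINARY_OP * → 4 * 9 = 36. Stack: [36]
LOAD_CONST → push 4. Stack: [36, 4]
BINARY_OP >> → 36 >> 4 = 2. Stack: [2]
STORE_FAST v → v=2. Stack: []
LOAD_FAST u → push 4. Stack: [4]
RETURN_VALUE → return 4.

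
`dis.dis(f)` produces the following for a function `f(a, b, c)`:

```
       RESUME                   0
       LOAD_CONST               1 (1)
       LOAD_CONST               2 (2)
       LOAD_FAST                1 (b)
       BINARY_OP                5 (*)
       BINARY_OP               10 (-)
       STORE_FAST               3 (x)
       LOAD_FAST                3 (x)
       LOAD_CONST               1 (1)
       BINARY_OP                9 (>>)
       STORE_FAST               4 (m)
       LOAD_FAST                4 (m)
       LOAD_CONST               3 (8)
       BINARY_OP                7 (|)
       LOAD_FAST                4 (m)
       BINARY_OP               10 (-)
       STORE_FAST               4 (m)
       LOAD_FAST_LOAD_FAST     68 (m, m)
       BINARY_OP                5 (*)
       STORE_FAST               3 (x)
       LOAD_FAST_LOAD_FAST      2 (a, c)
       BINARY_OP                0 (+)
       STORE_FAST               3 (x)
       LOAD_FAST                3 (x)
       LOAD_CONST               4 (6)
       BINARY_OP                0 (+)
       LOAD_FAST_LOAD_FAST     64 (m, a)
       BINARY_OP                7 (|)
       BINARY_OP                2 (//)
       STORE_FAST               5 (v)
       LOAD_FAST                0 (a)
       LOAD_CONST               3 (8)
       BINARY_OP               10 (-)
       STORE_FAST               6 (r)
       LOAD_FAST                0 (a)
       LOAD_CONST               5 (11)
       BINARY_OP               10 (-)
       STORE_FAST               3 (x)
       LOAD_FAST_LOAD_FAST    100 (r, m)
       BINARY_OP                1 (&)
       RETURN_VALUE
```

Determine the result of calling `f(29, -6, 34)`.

LOAD_CONST → push 1. Stack: [1]
LOAD_CONST → push 2. Stack: [1, 2]
LOAD_FAST b → push -6. Stack: [1, 2, -6]
BINARY_OP * → 2 * -6 = -12. Stack: [1, -12]
BINARY_OP - → 1 - -12 = 13. Stack: [13]
STORE_FAST x → x=13. Stack: []
LOAD_FAST x → push 13. Stack: [13]
LOAD_CONST → push 1. Stack: [13, 1]
BINARY_OP >> → 13 >> 1 = 6. Stack: [6]
STORE_FAST m → m=6. Stack: []
LOAD_FAST m → push 6. Stack: [6]
LOAD_CONST → push 8. Stack: [6, 8]
BINARY_OP | → 6 | 8 = 14. Stack: [14]
LOAD_FAST m → push 6. Stack: [14, 6]
BINARY_OP - → 14 - 6 = 8. Stack: [8]
STORE_FAST m → m=8. Stack: []
LOAD_FAST_LOAD_FAST m,m → push 8,8. Stack: [8, 8]
BINARY_OP * → 8 * 8 = 64. Stack: [64]
STORE_FAST x → x=64. Stack: []
LOAD_FAST_LOAD_FAST a,c → push 29,34. Stack: [29, 34]
BINARY_OP + → 29 + 34 = 63. Stack: [63]
STORE_FAST x → x=63. Stack: []
LOAD_FAST x → push 63. Stack: [63]
LOAD_CONST → push 6. Stack: [63, 6]
BINARY_OP + → 63 + 6 = 69. Stack: [69]
LOAD_FAST_LOAD_FAST m,a → push 8,29. Stack: [69, 8, 29]
BINARY_OP | → 8 | 29 = 29. Stack: [69, 29]
BINARY_OP // → 69 // 29 = 2. Stack: [2]
STORE_FAST v → v=2. Stack: []
LOAD_FAST a → push 29. Stack: [29]
LOAD_CONST → push 8. Stack: [29, 8]
BINARY_OP - → 29 - 8 = 21. Stack: [21]
STORE_FAST r → r=21. Stack: []
LOAD_FAST a → push 29. Stack: [29]
LOAD_CONST → push 11. Stack: [29, 11]
BINARY_OP - → 29 - 11 = 18. Stack: [18]
STORE_FAST x → x=18. Stack: []
LOAD_FAST_LOAD_FAST r,m → push 21,8. Stack: [21, 8]
BINARY_OP & → 21 & 8 = 0. Stack: [0]
RETURN_VALUE → return 0.

0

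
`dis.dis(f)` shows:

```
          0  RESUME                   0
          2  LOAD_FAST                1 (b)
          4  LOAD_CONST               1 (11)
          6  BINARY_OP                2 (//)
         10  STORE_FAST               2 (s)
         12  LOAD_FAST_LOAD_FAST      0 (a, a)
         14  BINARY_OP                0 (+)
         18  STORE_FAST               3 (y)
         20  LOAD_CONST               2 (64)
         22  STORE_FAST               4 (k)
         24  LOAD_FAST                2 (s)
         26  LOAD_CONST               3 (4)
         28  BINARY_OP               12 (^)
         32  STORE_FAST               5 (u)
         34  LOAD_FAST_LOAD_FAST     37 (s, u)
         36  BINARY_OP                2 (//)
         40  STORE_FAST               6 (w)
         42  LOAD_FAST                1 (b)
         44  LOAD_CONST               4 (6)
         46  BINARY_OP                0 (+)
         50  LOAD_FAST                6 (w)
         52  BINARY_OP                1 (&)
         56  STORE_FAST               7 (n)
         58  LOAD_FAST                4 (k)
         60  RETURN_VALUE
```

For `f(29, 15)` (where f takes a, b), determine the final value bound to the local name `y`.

LOAD_FAST b → push 15. Stack: [15]
LOAD_CONST → push 11. Stack: [15, 11]
BINARY_OP // → 15 // 11 = 1. Stack: [1]
STORE_FAST s → s=1. Stack: []
LOAD_FAST_LOAD_FAST a,a → push 29,29. Stack: [29, 29]
BINARY_OP + → 29 + 29 = 58. Stack: [58]
STORE_FAST y → y=58. Stack: []
LOAD_CONST → push 64. Stack: [64]
STORE_FAST k → k=64. Stack: []
LOAD_FAST s → push 1. Stack: [1]
LOAD_CONST → push 4. Stack: [1, 4]
BINARY_OP ^ → 1 ^ 4 = 5. Stack: [5]
STORE_FAST u → u=5. Stack: []
LOAD_FAST_LOAD_FAST s,u → push 1,5. Stack: [1, 5]
BINARY_OP // → 1 // 5 = 0. Stack: [0]
STORE_FAST w → w=0. Stack: []
LOAD_FAST b → push 15. Stack: [15]
LOAD_CONST → push 6. Stack: [15, 6]
BINARY_OP + → 15 + 6 = 21. Stack: [21]
LOAD_FAST w → push 0. Stack: [21, 0]
BINARY_OP & → 21 & 0 = 0. Stack: [0]
STORE_FAST n → n=0. Stack: []
LOAD_FAST k → push 64. Stack: [64]
RETURN_VALUE → return 64.

58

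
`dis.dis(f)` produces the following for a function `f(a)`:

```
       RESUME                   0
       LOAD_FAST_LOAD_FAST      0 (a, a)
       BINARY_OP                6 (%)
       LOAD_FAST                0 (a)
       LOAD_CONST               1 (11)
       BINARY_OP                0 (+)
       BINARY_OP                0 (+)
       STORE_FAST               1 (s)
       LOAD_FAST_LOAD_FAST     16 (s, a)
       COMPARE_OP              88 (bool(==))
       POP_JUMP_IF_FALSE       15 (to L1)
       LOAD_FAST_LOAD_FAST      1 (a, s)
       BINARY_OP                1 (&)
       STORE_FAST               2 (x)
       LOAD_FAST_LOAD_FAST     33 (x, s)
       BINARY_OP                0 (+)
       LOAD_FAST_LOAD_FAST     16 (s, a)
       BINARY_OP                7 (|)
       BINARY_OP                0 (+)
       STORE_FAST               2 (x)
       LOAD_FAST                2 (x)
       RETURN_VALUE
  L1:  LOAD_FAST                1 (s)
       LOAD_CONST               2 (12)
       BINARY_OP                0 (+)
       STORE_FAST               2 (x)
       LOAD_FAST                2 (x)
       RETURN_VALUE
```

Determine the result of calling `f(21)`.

44

LOAD_FAST_LOAD_FAST a,a → push 21,21. Stack: [21, 21]
BINARY_OP % → 21 % 21 = 0. Stack: [0]
LOAD_FAST a → push 21. Stack: [0, 21]
LOAD_CONST → push 11. Stack: [0, 21, 11]
BINARY_OP + → 21 + 11 = 32. Stack: [0, 32]
BINARY_OP + → 0 + 32 = 32. Stack: [32]
STORE_FAST s → s=32. Stack: []
LOAD_FAST_LOAD_FAST s,a → push 32,21. Stack: [32, 21]
COMPARE_OP bool(==) → 32 vs 21 = False. Stack: [False]
POP_JUMP_IF_FALSE → pop False; jump. Stack: []
LOAD_FAST s → push 32. Stack: [32]
LOAD_CONST → push 12. Stack: [32, 12]
BINARY_OP + → 32 + 12 = 44. Stack: [44]
STORE_FAST x → x=44. Stack: []
LOAD_FAST x → push 44. Stack: [44]
RETURN_VALUE → return 44.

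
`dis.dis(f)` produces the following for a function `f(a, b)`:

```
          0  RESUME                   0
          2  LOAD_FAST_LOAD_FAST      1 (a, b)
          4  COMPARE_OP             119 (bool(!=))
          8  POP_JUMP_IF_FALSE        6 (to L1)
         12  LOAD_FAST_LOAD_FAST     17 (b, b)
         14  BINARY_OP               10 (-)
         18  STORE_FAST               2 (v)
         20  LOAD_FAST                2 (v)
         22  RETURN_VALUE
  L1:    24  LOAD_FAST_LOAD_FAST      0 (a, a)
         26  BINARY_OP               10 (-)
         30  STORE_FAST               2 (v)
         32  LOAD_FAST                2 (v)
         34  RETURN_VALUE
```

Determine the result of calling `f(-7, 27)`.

0

LOAD_FAST_LOAD_FAST a,b → push -7,27. Stack: [-7, 27]
COMPARE_OP bool(!=) → -7 vs 27 = True. Stack: [True]
POP_JUMP_IF_FALSE → pop True; no jump. Stack: []
LOAD_FAST_LOAD_FAST b,b → push 27,27. Stack: [27, 27]
BINARY_OP - → 27 - 27 = 0. Stack: [0]
STORE_FAST v → v=0. Stack: []
LOAD_FAST v → push 0. Stack: [0]
RETURN_VALUE → return 0.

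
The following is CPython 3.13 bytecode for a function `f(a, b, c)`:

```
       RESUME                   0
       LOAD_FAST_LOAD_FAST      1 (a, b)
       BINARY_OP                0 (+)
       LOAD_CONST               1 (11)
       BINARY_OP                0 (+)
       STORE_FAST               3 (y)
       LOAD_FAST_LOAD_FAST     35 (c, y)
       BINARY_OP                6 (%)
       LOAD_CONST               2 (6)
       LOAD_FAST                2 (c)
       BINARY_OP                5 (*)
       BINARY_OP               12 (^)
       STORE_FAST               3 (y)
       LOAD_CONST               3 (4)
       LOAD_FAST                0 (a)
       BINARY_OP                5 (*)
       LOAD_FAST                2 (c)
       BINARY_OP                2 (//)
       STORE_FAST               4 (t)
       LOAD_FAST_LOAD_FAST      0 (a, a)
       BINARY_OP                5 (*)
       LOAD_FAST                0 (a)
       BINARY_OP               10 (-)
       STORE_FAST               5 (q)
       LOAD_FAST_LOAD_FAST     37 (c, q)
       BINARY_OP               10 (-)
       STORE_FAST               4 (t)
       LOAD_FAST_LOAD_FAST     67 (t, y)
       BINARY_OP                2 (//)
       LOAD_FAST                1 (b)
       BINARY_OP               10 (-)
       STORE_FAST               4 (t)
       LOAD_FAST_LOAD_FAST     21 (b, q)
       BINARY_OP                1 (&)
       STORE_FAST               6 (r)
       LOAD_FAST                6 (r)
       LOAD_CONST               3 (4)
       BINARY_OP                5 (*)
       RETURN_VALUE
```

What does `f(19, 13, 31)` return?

16

LOAD_FAST_LOAD_FAST a,b → push 19,13. Stack: [19, 13]
BINARY_OP + → 19 + 13 = 32. Stack: [32]
LOAD_CONST → push 11. Stack: [32, 11]
BINARY_OP + → 32 + 11 = 43. Stack: [43]
STORE_FAST y → y=43. Stack: []
LOAD_FAST_LOAD_FAST c,y → push 31,43. Stack: [31, 43]
BINARY_OP % → 31 % 43 = 31. Stack: [31]
LOAD_CONST → push 6. Stack: [31, 6]
LOAD_FAST c → push 31. Stack: [31, 6, 31]
BINARY_OP * → 6 * 31 = 186. Stack: [31, 186]
BINARY_OP ^ → 31 ^ 186 = 165. Stack: [165]
STORE_FAST y → y=165. Stack: []
LOAD_CONST → push 4. Stack: [4]
LOAD_FAST a → push 19. Stack: [4, 19]
BINARY_OP * → 4 * 19 = 76. Stack: [76]
LOAD_FAST c → push 31. Stack: [76, 31]
BINARY_OP // → 76 // 31 = 2. Stack: [2]
STORE_FAST t → t=2. Stack: []
LOAD_FAST_LOAD_FAST a,a → push 19,19. Stack: [19, 19]
BINARY_OP * → 19 * 19 = 361. Stack: [361]
LOAD_FAST a → push 19. Stack: [361, 19]
BINARY_OP - → 361 - 19 = 342. Stack: [342]
STORE_FAST q → q=342. Stack: []
LOAD_FAST_LOAD_FAST c,q → push 31,342. Stack: [31, 342]
BINARY_OP - → 31 - 342 = -311. Stack: [-311]
STORE_FAST t → t=-311. Stack: []
LOAD_FAST_LOAD_FAST t,y → push -311,165. Stack: [-311, 165]
BINARY_OP // → -311 // 165 = -2. Stack: [-2]
LOAD_FAST b → push 13. Stack: [-2, 13]
BINARY_OP - → -2 - 13 = -15. Stack: [-15]
STORE_FAST t → t=-15. Stack: []
LOAD_FAST_LOAD_FAST b,q → push 13,342. Stack: [13, 342]
BINARY_OP & → 13 & 342 = 4. Stack: [4]
STORE_FAST r → r=4. Stack: []
LOAD_FAST r → push 4. Stack: [4]
LOAD_CONST → push 4. Stack: [4, 4]
BINARY_OP * → 4 * 4 = 16. Stack: [16]
RETURN_VALUE → return 16.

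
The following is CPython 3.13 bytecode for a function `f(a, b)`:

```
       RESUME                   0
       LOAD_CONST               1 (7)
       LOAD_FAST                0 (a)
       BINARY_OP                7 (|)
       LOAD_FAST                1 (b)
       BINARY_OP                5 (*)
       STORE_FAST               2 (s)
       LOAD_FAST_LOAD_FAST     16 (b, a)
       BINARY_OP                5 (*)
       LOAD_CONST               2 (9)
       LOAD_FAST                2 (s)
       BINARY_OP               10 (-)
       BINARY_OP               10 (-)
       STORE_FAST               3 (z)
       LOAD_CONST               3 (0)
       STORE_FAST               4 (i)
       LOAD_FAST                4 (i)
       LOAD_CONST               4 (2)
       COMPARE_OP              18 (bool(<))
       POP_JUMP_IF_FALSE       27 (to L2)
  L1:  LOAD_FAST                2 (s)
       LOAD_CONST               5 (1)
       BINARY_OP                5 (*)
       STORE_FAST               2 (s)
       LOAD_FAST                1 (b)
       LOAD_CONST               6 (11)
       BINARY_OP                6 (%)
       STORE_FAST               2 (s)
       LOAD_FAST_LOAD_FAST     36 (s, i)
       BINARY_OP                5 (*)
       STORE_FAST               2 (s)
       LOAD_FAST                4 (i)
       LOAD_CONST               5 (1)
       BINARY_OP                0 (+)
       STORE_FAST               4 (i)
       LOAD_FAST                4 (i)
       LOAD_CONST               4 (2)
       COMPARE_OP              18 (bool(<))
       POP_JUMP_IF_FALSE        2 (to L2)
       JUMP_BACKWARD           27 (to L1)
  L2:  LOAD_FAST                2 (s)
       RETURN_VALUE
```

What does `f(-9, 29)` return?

LOAD_CONST → push 7. Stack: [7]
LOAD_FAST a → push -9. Stack: [7, -9]
BINARY_OP | → 7 | -9 = -9. Stack: [-9]
LOAD_FAST b → push 29. Stack: [-9, 29]
BINARY_OP * → -9 * 29 = -261. Stack: [-261]
STORE_FAST s → s=-261. Stack: []
LOAD_FAST_LOAD_FAST b,a → push 29,-9. Stack: [29, -9]
BINARY_OP * → 29 * -9 = -261. Stack: [-261]
LOAD_CONST → push 9. Stack: [-261, 9]
LOAD_FAST s → push -261. Stack: [-261, 9, -261]
BINARY_OP - → 9 - -261 = 270. Stack: [-261, 270]
BINARY_OP - → -261 - 270 = -531. Stack: [-531]
STORE_FAST z → z=-531. Stack: []
LOAD_CONST → push 0. Stack: [0]
STORE_FAST i → i=0. Stack: []
LOAD_FAST i → push 0. Stack: [0]
LOAD_CONST → push 2. Stack: [0, 2]
COMPARE_OP bool(<) → 0 vs 2 = True. Stack: [True]
POP_JUMP_IF_FALSE → pop True; no jump. Stack: []
LOAD_FAST s → push -261. Stack: [-261]
LOAD_CONST → push 1. Stack: [-261, 1]
BINARY_OP * → -261 * 1 = -261. Stack: [-261]
STORE_FAST s → s=-261. Stack: []
LOAD_FAST b → push 29. Stack: [29]
LOAD_CONST → push 11. Stack: [29, 11]
BINARY_OP % → 29 % 11 = 7. Stack: [7]
STORE_FAST s → s=7. Stack: []
LOAD_FAST_LOAD_FAST s,i → push 7,0. Stack: [7, 0]
BINARY_OP * → 7 * 0 = 0. Stack: [0]
STORE_FAST s → s=0. Stack: []
LOAD_FAST i → push 0. Stack: [0]
LOAD_CONST → push 1. Stack: [0, 1]
BINARY_OP + → 0 + 1 = 1. Stack: [1]
STORE_FAST i → i=1. Stack: []
LOAD_FAST i → push 1. Stack: [1]
LOAD_CONST → push 2. Stack: [1, 2]
COMPARE_OP bool(<) → 1 vs 2 = True. Stack: [True]
POP_JUMP_IF_FALSE → pop True; no jump. Stack: []
LOAD_FAST s → push 0. Stack: [0]
LOAD_CONST → push 1. Stack: [0, 1]
BINARY_OP * → 0 * 1 = 0. Stack: [0]
STORE_FAST s → s=0. Stack: []
LOAD_FAST b → push 29. Stack: [29]
LOAD_CONST → push 11. Stack: [29, 11]
BINARY_OP % → 29 % 11 = 7. Stack: [7]
STORE_FAST s → s=7. Stack: []
LOAD_FAST_LOAD_FAST s,i → push 7,1. Stack: [7, 1]
BINARY_OP * → 7 * 1 = 7. Stack: [7]
STORE_FAST s → s=7. Stack: []
LOAD_FAST i → push 1. Stack: [1]
LOAD_CONST → push 1. Stack: [1, 1]
BINARY_OP + → 1 + 1 = 2. Stack: [2]
STORE_FAST i → i=2. Stack: []
LOAD_FAST i → push 2. Stack: [2]
LOAD_CONST → push 2. Stack: [2, 2]
COMPARE_OP bool(<) → 2 vs 2 = False. Stack: [False]
POP_JUMP_IF_FALSE → pop False; jump. Stack: []
LOAD_FAST s → push 7. Stack: [7]
RETURN_VALUE → return 7.

7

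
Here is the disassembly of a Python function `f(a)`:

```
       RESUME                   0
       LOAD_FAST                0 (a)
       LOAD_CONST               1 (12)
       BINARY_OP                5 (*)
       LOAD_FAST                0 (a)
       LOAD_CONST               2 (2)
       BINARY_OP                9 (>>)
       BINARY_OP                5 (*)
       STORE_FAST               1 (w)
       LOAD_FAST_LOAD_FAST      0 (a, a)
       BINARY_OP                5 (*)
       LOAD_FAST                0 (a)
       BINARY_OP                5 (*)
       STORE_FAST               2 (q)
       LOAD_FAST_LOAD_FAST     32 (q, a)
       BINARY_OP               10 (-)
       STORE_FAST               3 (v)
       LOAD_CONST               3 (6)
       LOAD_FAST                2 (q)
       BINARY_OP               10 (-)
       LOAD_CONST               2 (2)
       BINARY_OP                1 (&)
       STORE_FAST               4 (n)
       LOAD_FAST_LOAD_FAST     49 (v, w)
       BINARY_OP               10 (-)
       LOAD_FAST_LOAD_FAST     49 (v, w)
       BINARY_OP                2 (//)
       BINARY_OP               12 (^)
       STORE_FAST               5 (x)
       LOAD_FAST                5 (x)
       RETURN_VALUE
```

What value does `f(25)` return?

LOAD_FAST a → push 25. Stack: [25]
LOAD_CONST → push 12. Stack: [25, 12]
BINARY_OP * → 25 * 12 = 300. Stack: [300]
LOAD_FAST a → push 25. Stack: [300, 25]
LOAD_CONST → push 2. Stack: [300, 25, 2]
BINARY_OP >> → 25 >> 2 = 6. Stack: [300, 6]
BINARY_OP * → 300 * 6 = 1800. Stack: [1800]
STORE_FAST w → w=1800. Stack: []
LOAD_FAST_LOAD_FAST a,a → push 25,25. Stack: [25, 25]
BINARY_OP * → 25 * 25 = 625. Stack: [625]
LOAD_FAST a → push 25. Stack: [625, 25]
BINARY_OP * → 625 * 25 = 15625. Stack: [15625]
STORE_FAST q → q=15625. Stack: []
LOAD_FAST_LOAD_FAST q,a → push 15625,25. Stack: [15625, 25]
BINARY_OP - → 15625 - 25 = 15600. Stack: [15600]
STORE_FAST v → v=15600. Stack: []
LOAD_CONST → push 6. Stack: [6]
LOAD_FAST q → push 15625. Stack: [6, 15625]
BINARY_OP - → 6 - 15625 = -15619. Stack: [-15619]
LOAD_CONST → push 2. Stack: [-15619, 2]
BINARY_OP & → -15619 & 2 = 0. Stack: [0]
STORE_FAST n → n=0. Stack: []
LOAD_FAST_LOAD_FAST v,w → push 15600,1800. Stack: [15600, 1800]
BINARY_OP - → 15600 - 1800 = 13800. Stack: [13800]
LOAD_FAST_LOAD_FAST v,w → push 15600,1800. Stack: [13800, 15600, 1800]
BINARY_OP // → 15600 // 1800 = 8. Stack: [13800, 8]
BINARY_OP ^ → 13800 ^ 8 = 13792. Stack: [13792]
STORE_FAST x → x=13792. Stack: []
LOAD_FAST x → push 13792. Stack: [13792]
RETURN_VALUE → return 13792.

13792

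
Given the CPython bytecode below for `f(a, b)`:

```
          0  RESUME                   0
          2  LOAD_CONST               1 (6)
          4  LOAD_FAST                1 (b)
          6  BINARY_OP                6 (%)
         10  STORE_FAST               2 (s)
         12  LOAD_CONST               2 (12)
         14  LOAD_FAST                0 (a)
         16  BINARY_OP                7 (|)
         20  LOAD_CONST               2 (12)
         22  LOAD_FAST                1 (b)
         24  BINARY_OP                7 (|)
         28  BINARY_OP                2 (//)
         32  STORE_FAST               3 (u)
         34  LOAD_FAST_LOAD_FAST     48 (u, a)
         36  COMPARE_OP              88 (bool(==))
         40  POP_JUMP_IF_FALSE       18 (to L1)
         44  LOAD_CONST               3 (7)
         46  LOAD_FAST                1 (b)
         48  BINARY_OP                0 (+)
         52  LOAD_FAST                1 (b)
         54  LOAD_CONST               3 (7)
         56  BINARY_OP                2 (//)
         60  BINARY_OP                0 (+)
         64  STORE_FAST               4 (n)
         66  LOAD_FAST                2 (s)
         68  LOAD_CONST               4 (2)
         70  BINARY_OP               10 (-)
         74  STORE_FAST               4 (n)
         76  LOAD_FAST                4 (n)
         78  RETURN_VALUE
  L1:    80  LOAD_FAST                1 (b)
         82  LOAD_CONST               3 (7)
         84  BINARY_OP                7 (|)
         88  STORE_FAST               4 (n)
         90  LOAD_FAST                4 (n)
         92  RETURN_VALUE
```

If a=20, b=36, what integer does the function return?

39

LOAD_CONST → push 6. Stack: [6]
LOAD_FAST b → push 36. Stack: [6, 36]
BINARY_OP % → 6 % 36 = 6. Stack: [6]
STORE_FAST s → s=6. Stack: []
LOAD_CONST → push 12. Stack: [12]
LOAD_FAST a → push 20. Stack: [12, 20]
BINARY_OP | → 12 | 20 = 28. Stack: [28]
LOAD_CONST → push 12. Stack: [28, 12]
LOAD_FAST b → push 36. Stack: [28, 12, 36]
BINARY_OP | → 12 | 36 = 44. Stack: [28, 44]
BINARY_OP // → 28 // 44 = 0. Stack: [0]
STORE_FAST u → u=0. Stack: []
LOAD_FAST_LOAD_FAST u,a → push 0,20. Stack: [0, 20]
COMPARE_OP bool(==) → 0 vs 20 = False. Stack: [False]
POP_JUMP_IF_FALSE → pop False; jump. Stack: []
LOAD_FAST b → push 36. Stack: [36]
LOAD_CONST → push 7. Stack: [36, 7]
BINARY_OP | → 36 | 7 = 39. Stack: [39]
STORE_FAST n → n=39. Stack: []
LOAD_FAST n → push 39. Stack: [39]
RETURN_VALUE → return 39.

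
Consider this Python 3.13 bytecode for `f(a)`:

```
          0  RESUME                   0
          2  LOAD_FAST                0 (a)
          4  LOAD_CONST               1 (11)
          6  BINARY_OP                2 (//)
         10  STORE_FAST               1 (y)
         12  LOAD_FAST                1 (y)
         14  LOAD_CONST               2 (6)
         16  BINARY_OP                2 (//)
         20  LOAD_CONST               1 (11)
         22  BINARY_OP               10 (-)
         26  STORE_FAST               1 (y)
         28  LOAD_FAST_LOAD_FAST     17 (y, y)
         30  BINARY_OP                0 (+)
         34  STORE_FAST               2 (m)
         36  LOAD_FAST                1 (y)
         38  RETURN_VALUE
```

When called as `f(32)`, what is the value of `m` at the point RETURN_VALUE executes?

-22

LOAD_FAST a → push 32. Stack: [32]
LOAD_CONST → push 11. Stack: [32, 11]
BINARY_OP // → 32 // 11 = 2. Stack: [2]
STORE_FAST y → y=2. Stack: []
LOAD_FAST y → push 2. Stack: [2]
LOAD_CONST → push 6. Stack: [2, 6]
BINARY_OP // → 2 // 6 = 0. Stack: [0]
LOAD_CONST → push 11. Stack: [0, 11]
BINARY_OP - → 0 - 11 = -11. Stack: [-11]
STORE_FAST y → y=-11. Stack: []
LOAD_FAST_LOAD_FAST y,y → push -11,-11. Stack: [-11, -11]
BINARY_OP + → -11 + -11 = -22. Stack: [-22]
STORE_FAST m → m=-22. Stack: []
LOAD_FAST y → push -11. Stack: [-11]
RETURN_VALUE → return -11.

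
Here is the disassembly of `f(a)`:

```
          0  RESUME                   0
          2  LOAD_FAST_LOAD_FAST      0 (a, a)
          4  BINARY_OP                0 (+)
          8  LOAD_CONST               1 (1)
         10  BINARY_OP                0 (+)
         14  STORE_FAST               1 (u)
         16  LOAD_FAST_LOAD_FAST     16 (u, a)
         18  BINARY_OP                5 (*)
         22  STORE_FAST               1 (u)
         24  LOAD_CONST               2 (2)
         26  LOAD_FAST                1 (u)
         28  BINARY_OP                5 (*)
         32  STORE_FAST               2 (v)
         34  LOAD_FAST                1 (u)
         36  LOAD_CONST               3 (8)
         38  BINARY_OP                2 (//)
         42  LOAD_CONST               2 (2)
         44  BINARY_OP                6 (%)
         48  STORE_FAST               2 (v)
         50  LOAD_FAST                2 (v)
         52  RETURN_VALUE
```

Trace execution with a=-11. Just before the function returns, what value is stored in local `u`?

231

LOAD_FAST_LOAD_FAST a,a → push -11,-11. Stack: [-11, -11]
BINARY_OP + → -11 + -11 = -22. Stack: [-22]
LOAD_CONST → push 1. Stack: [-22, 1]
BINARY_OP + → -22 + 1 = -21. Stack: [-21]
STORE_FAST u → u=-21. Stack: []
LOAD_FAST_LOAD_FAST u,a → push -21,-11. Stack: [-21, -11]
BINARY_OP * → -21 * -11 = 231. Stack: [231]
STORE_FAST u → u=231. Stack: []
LOAD_CONST → push 2. Stack: [2]
LOAD_FAST u → push 231. Stack: [2, 231]
BINARY_OP * → 2 * 231 = 462. Stack: [462]
STORE_FAST v → v=462. Stack: []
LOAD_FAST u → push 231. Stack: [231]
LOAD_CONST → push 8. Stack: [231, 8]
BINARY_OP // → 231 // 8 = 28. Stack: [28]
LOAD_CONST → push 2. Stack: [28, 2]
BINARY_OP % → 28 % 2 = 0. Stack: [0]
STORE_FAST v → v=0. Stack: []
LOAD_FAST v → push 0. Stack: [0]
RETURN_VALUE → return 0.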